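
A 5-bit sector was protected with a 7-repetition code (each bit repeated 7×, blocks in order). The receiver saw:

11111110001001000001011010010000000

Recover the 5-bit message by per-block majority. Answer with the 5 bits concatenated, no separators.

10010

Block 1 (1111111): 7 ones → 1
Block 2 (0001001): 2 ones → 0
Block 3 (0000010): 1 one → 0
Block 4 (1101001): 4 ones → 1
Block 5 (0000000): 0 ones → 0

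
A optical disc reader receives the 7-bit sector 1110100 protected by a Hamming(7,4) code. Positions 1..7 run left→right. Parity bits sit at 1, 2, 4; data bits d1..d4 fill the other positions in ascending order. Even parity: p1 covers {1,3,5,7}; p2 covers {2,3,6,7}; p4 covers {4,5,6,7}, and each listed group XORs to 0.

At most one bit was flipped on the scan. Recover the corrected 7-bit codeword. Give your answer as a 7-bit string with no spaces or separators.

s1 (pos 1,3,5,7): 1⊕1⊕1⊕0 = 1
s2 (pos 2,3,6,7): 1⊕1⊕0⊕0 = 0
s4 (pos 4,5,6,7): 0⊕1⊕0⊕0 = 1
Syndrome s4…s1 = 101 → error at position 5.
Flip position 5: 1110100 → 1110000

1110000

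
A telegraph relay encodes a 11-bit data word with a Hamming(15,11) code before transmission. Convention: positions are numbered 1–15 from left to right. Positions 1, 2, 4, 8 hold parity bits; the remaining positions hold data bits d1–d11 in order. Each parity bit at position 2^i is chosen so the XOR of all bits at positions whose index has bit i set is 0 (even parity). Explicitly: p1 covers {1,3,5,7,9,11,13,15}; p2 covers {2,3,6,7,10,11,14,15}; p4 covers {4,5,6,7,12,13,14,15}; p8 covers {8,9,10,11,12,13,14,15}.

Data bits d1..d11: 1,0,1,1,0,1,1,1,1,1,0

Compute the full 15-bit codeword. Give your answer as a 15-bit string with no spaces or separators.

Place data at non-parity positions: p1 p2 1 p4 0 1 1 p8 0 1 1 1 1 1 0
p1 (pos 1,3,5,7,9,11,13,15): XOR of data positions = 1⊕0⊕1⊕0⊕1⊕1⊕0 = 0
p2 (pos 2,3,6,7,10,11,14,15): XOR of data positions = 1⊕1⊕1⊕1⊕1⊕1⊕0 = 0
p4 (pos 4,5,6,7,12,13,14,15): XOR of data positions = 0⊕1⊕1⊕1⊕1⊕1⊕0 = 1
p8 (pos 8,9,10,11,12,13,14,15): XOR of data positions = 0⊕1⊕1⊕1⊕1⊕1⊕0 = 1
Codeword: 001101110111110

001101110111110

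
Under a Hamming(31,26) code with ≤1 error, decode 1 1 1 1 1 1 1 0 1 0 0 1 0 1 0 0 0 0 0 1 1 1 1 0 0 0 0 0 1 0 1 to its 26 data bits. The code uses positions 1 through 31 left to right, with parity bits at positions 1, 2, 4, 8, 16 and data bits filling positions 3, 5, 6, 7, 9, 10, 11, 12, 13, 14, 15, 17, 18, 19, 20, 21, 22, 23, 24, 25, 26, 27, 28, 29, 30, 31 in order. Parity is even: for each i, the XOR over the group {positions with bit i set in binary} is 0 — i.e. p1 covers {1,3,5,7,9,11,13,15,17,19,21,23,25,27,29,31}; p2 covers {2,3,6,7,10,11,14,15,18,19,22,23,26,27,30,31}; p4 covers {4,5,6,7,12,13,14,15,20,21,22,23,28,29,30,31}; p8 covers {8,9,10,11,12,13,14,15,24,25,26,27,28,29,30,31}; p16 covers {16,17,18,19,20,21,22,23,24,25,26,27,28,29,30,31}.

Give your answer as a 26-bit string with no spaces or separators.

11110001010000111100000101

s1 (pos 1,3,5,7,9,11,13,15,17,19,21,23,25,27,29,31): 1⊕1⊕1⊕1⊕1⊕0⊕0⊕0⊕0⊕0⊕1⊕1⊕0⊕0⊕1⊕1 = 1
s2 (pos 2,3,6,7,10,11,14,15,18,19,22,23,26,27,30,31): 1⊕1⊕1⊕1⊕0⊕0⊕1⊕0⊕0⊕0⊕1⊕1⊕0⊕0⊕0⊕1 = 0
s4 (pos 4,5,6,7,12,13,14,15,20,21,22,23,28,29,30,31): 1⊕1⊕1⊕1⊕1⊕0⊕1⊕0⊕1⊕1⊕1⊕1⊕0⊕1⊕0⊕1 = 0
s8 (pos 8,9,10,11,12,13,14,15,24,25,26,27,28,29,30,31): 0⊕1⊕0⊕0⊕1⊕0⊕1⊕0⊕0⊕0⊕0⊕0⊕0⊕1⊕0⊕1 = 1
s16 (pos 16,17,18,19,20,21,22,23,24,25,26,27,28,29,30,31): 0⊕0⊕0⊕0⊕1⊕1⊕1⊕1⊕0⊕0⊕0⊕0⊕0⊕1⊕0⊕1 = 0
Syndrome s16…s1 = 01001 → error at position 9.
Flip position 9: 1111111010010100000111100000101 → 1111111000010100000111100000101
Read data bits from positions 3,5,6,7,9,10,11,12,13,14,15,17,18,19,20,21,22,23,24,25,26,27,28,29,30,31: 11110001010000111100000101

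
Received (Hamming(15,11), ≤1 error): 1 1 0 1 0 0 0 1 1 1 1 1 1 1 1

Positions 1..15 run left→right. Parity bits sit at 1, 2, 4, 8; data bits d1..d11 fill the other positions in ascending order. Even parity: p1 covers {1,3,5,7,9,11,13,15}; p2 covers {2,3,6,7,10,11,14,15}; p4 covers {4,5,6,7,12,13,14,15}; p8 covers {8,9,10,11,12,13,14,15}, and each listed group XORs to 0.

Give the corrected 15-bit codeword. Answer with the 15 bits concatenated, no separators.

110100111111111

s1 (pos 1,3,5,7,9,11,13,15): 1⊕0⊕0⊕0⊕1⊕1⊕1⊕1 = 1
s2 (pos 2,3,6,7,10,11,14,15): 1⊕0⊕0⊕0⊕1⊕1⊕1⊕1 = 1
s4 (pos 4,5,6,7,12,13,14,15): 1⊕0⊕0⊕0⊕1⊕1⊕1⊕1 = 1
s8 (pos 8,9,10,11,12,13,14,15): 1⊕1⊕1⊕1⊕1⊕1⊕1⊕1 = 0
Syndrome s8…s1 = 0111 → error at position 7.
Flip position 7: 110100011111111 → 110100111111111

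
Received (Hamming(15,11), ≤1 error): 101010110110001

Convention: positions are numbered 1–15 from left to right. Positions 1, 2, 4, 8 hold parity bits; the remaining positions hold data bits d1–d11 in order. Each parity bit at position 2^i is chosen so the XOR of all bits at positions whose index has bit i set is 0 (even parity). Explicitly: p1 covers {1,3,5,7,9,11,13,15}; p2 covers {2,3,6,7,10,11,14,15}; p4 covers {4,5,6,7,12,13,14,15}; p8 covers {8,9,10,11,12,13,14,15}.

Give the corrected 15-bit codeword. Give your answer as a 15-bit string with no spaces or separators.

s1 (pos 1,3,5,7,9,11,13,15): 1⊕1⊕1⊕1⊕0⊕1⊕0⊕1 = 0
s2 (pos 2,3,6,7,10,11,14,15): 0⊕1⊕0⊕1⊕1⊕1⊕0⊕1 = 1
s4 (pos 4,5,6,7,12,13,14,15): 0⊕1⊕0⊕1⊕0⊕0⊕0⊕1 = 1
s8 (pos 8,9,10,11,12,13,14,15): 1⊕0⊕1⊕1⊕0⊕0⊕0⊕1 = 0
Syndrome s8…s1 = 0110 → error at position 6.
Flip position 6: 101010110110001 → 101011110110001

101011110110001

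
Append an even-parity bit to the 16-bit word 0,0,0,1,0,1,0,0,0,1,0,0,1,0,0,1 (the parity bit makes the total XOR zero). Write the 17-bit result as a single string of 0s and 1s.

XOR of the 16 data bits: 0⊕0⊕0⊕1⊕0⊕1⊕0⊕0⊕0⊕1⊕0⊕0⊕1⊕0⊕0⊕1 = 1
Parity bit = 1 (so all 17 bits XOR to 0).

00010100010010011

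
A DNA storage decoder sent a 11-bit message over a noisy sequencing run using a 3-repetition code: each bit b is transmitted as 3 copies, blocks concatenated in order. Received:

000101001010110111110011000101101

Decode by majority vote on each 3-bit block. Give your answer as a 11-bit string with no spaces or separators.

01001111011

Block 1 (000): 0 ones → 0
Block 2 (101): 2 ones → 1
Block 3 (001): 1 one → 0
Block 4 (010): 1 one → 0
Block 5 (110): 2 ones → 1
Block 6 (111): 3 ones → 1
Block 7 (110): 2 ones → 1
Block 8 (011): 2 ones → 1
Block 9 (000): 0 ones → 0
Block 10 (101): 2 ones → 1
Block 11 (101): 2 ones → 1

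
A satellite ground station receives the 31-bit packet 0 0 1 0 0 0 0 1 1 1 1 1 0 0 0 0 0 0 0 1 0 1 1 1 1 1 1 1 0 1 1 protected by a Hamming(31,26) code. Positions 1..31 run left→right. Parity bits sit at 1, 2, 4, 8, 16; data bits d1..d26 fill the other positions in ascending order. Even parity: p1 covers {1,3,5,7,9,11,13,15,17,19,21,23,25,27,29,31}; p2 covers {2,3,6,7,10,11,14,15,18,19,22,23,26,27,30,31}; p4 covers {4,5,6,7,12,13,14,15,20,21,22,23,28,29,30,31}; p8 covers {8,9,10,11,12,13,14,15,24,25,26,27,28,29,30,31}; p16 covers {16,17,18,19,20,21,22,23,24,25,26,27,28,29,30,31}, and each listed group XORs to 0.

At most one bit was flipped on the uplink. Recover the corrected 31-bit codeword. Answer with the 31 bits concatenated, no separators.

0010001111110000000101111111011

s1 (pos 1,3,5,7,9,11,13,15,17,19,21,23,25,27,29,31): 0⊕1⊕0⊕0⊕1⊕1⊕0⊕0⊕0⊕0⊕0⊕1⊕1⊕1⊕0⊕1 = 1
s2 (pos 2,3,6,7,10,11,14,15,18,19,22,23,26,27,30,31): 0⊕1⊕0⊕0⊕1⊕1⊕0⊕0⊕0⊕0⊕1⊕1⊕1⊕1⊕1⊕1 = 1
s4 (pos 4,5,6,7,12,13,14,15,20,21,22,23,28,29,30,31): 0⊕0⊕0⊕0⊕1⊕0⊕0⊕0⊕1⊕0⊕1⊕1⊕1⊕0⊕1⊕1 = 1
s8 (pos 8,9,10,11,12,13,14,15,24,25,26,27,28,29,30,31): 1⊕1⊕1⊕1⊕1⊕0⊕0⊕0⊕1⊕1⊕1⊕1⊕1⊕0⊕1⊕1 = 0
s16 (pos 16,17,18,19,20,21,22,23,24,25,26,27,28,29,30,31): 0⊕0⊕0⊕0⊕1⊕0⊕1⊕1⊕1⊕1⊕1⊕1⊕1⊕0⊕1⊕1 = 0
Syndrome s16…s1 = 00111 → error at position 7.
Flip position 7: 0010000111110000000101111111011 → 0010001111110000000101111111011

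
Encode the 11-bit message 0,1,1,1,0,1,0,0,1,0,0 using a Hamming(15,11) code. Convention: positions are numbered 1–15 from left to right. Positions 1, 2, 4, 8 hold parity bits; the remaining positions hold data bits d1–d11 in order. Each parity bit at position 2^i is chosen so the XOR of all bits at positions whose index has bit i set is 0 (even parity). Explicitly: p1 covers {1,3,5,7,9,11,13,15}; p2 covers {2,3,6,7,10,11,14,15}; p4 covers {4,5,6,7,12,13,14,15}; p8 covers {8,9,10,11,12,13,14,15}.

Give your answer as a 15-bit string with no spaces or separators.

Place data at non-parity positions: p1 p2 0 p4 1 1 1 p8 0 1 0 0 1 0 0
p1 (pos 1,3,5,7,9,11,13,15): XOR of data positions = 0⊕1⊕1⊕0⊕0⊕1⊕0 = 1
p2 (pos 2,3,6,7,10,11,14,15): XOR of data positions = 0⊕1⊕1⊕1⊕0⊕0⊕0 = 1
p4 (pos 4,5,6,7,12,13,14,15): XOR of data positions = 1⊕1⊕1⊕0⊕1⊕0⊕0 = 0
p8 (pos 8,9,10,11,12,13,14,15): XOR of data positions = 0⊕1⊕0⊕0⊕1⊕0⊕0 = 0
Codeword: 110011100100100

110011100100100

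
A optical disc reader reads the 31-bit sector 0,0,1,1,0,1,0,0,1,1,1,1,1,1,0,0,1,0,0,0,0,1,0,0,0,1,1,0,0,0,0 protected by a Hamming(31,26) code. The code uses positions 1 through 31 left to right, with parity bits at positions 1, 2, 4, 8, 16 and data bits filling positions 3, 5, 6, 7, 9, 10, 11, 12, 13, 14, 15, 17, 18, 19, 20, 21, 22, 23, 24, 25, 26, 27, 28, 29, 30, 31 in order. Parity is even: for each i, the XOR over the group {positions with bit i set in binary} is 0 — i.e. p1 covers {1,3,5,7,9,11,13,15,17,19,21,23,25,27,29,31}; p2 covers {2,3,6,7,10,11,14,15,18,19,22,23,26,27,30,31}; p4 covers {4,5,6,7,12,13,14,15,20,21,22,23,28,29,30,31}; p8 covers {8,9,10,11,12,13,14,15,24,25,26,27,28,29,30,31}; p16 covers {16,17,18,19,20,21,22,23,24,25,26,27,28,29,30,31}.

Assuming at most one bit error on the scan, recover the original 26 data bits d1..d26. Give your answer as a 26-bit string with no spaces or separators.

s1 (pos 1,3,5,7,9,11,13,15,17,19,21,23,25,27,29,31): 0⊕1⊕0⊕0⊕1⊕1⊕1⊕0⊕1⊕0⊕0⊕0⊕0⊕1⊕0⊕0 = 0
s2 (pos 2,3,6,7,10,11,14,15,18,19,22,23,26,27,30,31): 0⊕1⊕1⊕0⊕1⊕1⊕1⊕0⊕0⊕0⊕1⊕0⊕1⊕1⊕0⊕0 = 0
s4 (pos 4,5,6,7,12,13,14,15,20,21,22,23,28,29,30,31): 1⊕0⊕1⊕0⊕1⊕1⊕1⊕0⊕0⊕0⊕1⊕0⊕0⊕0⊕0⊕0 = 0
s8 (pos 8,9,10,11,12,13,14,15,24,25,26,27,28,29,30,31): 0⊕1⊕1⊕1⊕1⊕1⊕1⊕0⊕0⊕0⊕1⊕1⊕0⊕0⊕0⊕0 = 0
s16 (pos 16,17,18,19,20,21,22,23,24,25,26,27,28,29,30,31): 0⊕1⊕0⊕0⊕0⊕0⊕1⊕0⊕0⊕0⊕1⊕1⊕0⊕0⊕0⊕0 = 0
Syndrome s16…s1 = 00000 → no error.
Read data bits from positions 3,5,6,7,9,10,11,12,13,14,15,17,18,19,20,21,22,23,24,25,26,27,28,29,30,31: 10101111110100001000110000

10101111110100001000110000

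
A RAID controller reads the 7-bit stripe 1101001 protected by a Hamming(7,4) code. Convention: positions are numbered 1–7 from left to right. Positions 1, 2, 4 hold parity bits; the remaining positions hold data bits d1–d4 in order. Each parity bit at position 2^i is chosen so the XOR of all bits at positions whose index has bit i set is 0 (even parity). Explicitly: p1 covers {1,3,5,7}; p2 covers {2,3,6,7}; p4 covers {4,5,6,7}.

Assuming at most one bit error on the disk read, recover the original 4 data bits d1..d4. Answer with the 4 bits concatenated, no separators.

s1 (pos 1,3,5,7): 1⊕0⊕0⊕1 = 0
s2 (pos 2,3,6,7): 1⊕0⊕0⊕1 = 0
s4 (pos 4,5,6,7): 1⊕0⊕0⊕1 = 0
Syndrome s4…s1 = 000 → no error.
Read data bits from positions 3,5,6,7: 0001

0001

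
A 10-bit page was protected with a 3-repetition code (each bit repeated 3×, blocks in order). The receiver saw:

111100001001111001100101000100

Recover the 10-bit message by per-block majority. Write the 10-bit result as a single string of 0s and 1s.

1000100100

Block 1 (111): 3 ones → 1
Block 2 (100): 1 one → 0
Block 3 (001): 1 one → 0
Block 4 (001): 1 one → 0
Block 5 (111): 3 ones → 1
Block 6 (001): 1 one → 0
Block 7 (100): 1 one → 0
Block 8 (101): 2 ones → 1
Block 9 (000): 0 ones → 0
Block 10 (100): 1 one → 0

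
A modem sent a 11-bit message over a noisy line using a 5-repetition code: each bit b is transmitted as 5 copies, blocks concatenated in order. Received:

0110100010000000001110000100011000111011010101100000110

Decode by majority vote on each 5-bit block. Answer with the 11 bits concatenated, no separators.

10000001000

Block 1 (01101): 3 ones → 1
Block 2 (00010): 1 one → 0
Block 3 (00000): 0 ones → 0
Block 4 (00011): 2 ones → 0
Block 5 (10000): 1 one → 0
Block 6 (10001): 2 ones → 0
Block 7 (10001): 2 ones → 0
Block 8 (11011): 4 ones → 1
Block 9 (01010): 2 ones → 0
Block 10 (11000): 2 ones → 0
Block 11 (00110): 2 ones → 0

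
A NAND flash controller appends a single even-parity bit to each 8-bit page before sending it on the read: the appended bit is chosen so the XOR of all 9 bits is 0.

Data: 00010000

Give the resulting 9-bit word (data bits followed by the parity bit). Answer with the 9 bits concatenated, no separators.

000100001

XOR of the 8 data bits: 0⊕0⊕0⊕1⊕0⊕0⊕0⊕0 = 1
Parity bit = 1 (so all 9 bits XOR to 0).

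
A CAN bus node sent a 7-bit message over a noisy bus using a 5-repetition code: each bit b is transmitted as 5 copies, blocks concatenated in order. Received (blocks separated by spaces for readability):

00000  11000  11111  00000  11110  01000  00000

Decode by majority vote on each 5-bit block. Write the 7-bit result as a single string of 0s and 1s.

Block 1 (00000): 0 ones → 0
Block 2 (11000): 2 ones → 0
Block 3 (11111): 5 ones → 1
Block 4 (00000): 0 ones → 0
Block 5 (11110): 4 ones → 1
Block 6 (01000): 1 one → 0
Block 7 (00000): 0 ones → 0

0010100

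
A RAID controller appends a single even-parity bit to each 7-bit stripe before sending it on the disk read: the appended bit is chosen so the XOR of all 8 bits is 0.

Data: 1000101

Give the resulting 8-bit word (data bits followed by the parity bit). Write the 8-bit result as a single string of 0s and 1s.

10001011

XOR of the 7 data bits: 1⊕0⊕0⊕0⊕1⊕0⊕1 = 1
Parity bit = 1 (so all 8 bits XOR to 0).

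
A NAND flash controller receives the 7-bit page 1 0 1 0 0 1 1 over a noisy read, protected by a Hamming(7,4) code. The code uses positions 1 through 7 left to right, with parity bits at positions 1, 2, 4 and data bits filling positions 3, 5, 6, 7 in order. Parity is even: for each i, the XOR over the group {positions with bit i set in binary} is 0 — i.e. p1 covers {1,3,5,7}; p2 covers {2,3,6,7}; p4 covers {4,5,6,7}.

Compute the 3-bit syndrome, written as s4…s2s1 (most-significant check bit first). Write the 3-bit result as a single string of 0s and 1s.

s1 (pos 1,3,5,7): 1⊕1⊕0⊕1 = 1
s2 (pos 2,3,6,7): 0⊕1⊕1⊕1 = 1
s4 (pos 4,5,6,7): 0⊕0⊕1⊕1 = 0
Syndrome s4…s1 = 011 → error at position 3.

011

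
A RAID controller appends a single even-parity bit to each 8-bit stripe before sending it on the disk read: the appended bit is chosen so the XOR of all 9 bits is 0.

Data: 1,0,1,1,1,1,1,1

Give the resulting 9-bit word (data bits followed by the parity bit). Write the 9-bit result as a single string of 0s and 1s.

XOR of the 8 data bits: 1⊕0⊕1⊕1⊕1⊕1⊕1⊕1 = 1
Parity bit = 1 (so all 9 bits XOR to 0).

101111111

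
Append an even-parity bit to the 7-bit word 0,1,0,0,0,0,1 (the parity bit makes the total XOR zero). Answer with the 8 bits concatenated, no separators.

XOR of the 7 data bits: 0⊕1⊕0⊕0⊕0⊕0⊕1 = 0
Parity bit = 0 (so all 8 bits XOR to 0).

01000010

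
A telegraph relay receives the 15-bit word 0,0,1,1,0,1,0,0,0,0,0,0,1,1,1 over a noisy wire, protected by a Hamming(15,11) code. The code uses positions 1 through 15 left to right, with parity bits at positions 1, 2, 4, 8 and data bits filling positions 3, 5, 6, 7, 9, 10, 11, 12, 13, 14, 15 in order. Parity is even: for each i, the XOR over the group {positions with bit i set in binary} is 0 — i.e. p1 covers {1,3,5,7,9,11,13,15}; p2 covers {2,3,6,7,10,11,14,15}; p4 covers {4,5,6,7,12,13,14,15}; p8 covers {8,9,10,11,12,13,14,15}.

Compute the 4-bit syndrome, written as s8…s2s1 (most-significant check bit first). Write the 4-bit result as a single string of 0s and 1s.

1101

s1 (pos 1,3,5,7,9,11,13,15): 0⊕1⊕0⊕0⊕0⊕0⊕1⊕1 = 1
s2 (pos 2,3,6,7,10,11,14,15): 0⊕1⊕1⊕0⊕0⊕0⊕1⊕1 = 0
s4 (pos 4,5,6,7,12,13,14,15): 1⊕0⊕1⊕0⊕0⊕1⊕1⊕1 = 1
s8 (pos 8,9,10,11,12,13,14,15): 0⊕0⊕0⊕0⊕0⊕1⊕1⊕1 = 1
Syndrome s8…s1 = 1101 → error at position 13.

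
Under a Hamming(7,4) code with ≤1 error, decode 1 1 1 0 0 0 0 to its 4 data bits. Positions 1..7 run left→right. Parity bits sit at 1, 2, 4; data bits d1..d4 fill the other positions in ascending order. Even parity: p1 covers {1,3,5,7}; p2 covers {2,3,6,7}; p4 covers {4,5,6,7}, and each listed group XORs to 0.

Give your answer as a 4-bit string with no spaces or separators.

1000

s1 (pos 1,3,5,7): 1⊕1⊕0⊕0 = 0
s2 (pos 2,3,6,7): 1⊕1⊕0⊕0 = 0
s4 (pos 4,5,6,7): 0⊕0⊕0⊕0 = 0
Syndrome s4…s1 = 000 → no error.
Read data bits from positions 3,5,6,7: 1000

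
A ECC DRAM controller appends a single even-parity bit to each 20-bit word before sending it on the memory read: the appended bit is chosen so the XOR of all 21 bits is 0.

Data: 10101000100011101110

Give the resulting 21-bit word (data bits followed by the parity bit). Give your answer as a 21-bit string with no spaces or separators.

101010001000111011100

XOR of the 20 data bits: 1⊕0⊕1⊕0⊕1⊕0⊕0⊕0⊕1⊕0⊕0⊕0⊕1⊕1⊕1⊕0⊕1⊕1⊕1⊕0 = 0
Parity bit = 0 (so all 21 bits XOR to 0).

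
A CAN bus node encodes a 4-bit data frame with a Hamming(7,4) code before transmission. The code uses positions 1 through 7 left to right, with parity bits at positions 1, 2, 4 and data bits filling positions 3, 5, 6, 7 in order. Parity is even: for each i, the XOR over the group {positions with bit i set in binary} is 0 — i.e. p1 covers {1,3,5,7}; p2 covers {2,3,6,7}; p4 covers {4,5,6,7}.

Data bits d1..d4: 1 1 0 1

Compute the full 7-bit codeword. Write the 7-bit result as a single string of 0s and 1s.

Place data at non-parity positions: p1 p2 1 p4 1 0 1
p1 (pos 1,3,5,7): XOR of data positions = 1⊕1⊕1 = 1
p2 (pos 2,3,6,7): XOR of data positions = 1⊕0⊕1 = 0
p4 (pos 4,5,6,7): XOR of data positions = 1⊕0⊕1 = 0
Codeword: 1010101

1010101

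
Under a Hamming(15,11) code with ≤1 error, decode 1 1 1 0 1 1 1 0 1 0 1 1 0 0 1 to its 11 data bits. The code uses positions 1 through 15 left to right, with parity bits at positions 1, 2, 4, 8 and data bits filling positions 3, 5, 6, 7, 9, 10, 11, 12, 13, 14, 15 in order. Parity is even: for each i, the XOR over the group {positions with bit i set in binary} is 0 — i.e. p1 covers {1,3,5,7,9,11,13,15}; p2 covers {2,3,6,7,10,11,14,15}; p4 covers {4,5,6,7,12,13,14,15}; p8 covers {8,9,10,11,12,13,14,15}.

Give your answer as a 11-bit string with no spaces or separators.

10111011001

s1 (pos 1,3,5,7,9,11,13,15): 1⊕1⊕1⊕1⊕1⊕1⊕0⊕1 = 1
s2 (pos 2,3,6,7,10,11,14,15): 1⊕1⊕1⊕1⊕0⊕1⊕0⊕1 = 0
s4 (pos 4,5,6,7,12,13,14,15): 0⊕1⊕1⊕1⊕1⊕0⊕0⊕1 = 1
s8 (pos 8,9,10,11,12,13,14,15): 0⊕1⊕0⊕1⊕1⊕0⊕0⊕1 = 0
Syndrome s8…s1 = 0101 → error at position 5.
Flip position 5: 111011101011001 → 111001101011001
Read data bits from positions 3,5,6,7,9,10,11,12,13,14,15: 10111011001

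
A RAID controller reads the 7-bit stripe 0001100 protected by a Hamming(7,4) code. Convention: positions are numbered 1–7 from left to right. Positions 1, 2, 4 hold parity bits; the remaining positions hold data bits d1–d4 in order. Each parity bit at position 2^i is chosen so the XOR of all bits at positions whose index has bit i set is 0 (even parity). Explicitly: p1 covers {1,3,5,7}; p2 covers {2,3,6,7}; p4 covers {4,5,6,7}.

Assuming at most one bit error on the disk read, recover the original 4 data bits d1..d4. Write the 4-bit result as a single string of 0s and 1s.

s1 (pos 1,3,5,7): 0⊕0⊕1⊕0 = 1
s2 (pos 2,3,6,7): 0⊕0⊕0⊕0 = 0
s4 (pos 4,5,6,7): 1⊕1⊕0⊕0 = 0
Syndrome s4…s1 = 001 → error at position 1.
Flip position 1: 0001100 → 1001100
Read data bits from positions 3,5,6,7: 0100

0100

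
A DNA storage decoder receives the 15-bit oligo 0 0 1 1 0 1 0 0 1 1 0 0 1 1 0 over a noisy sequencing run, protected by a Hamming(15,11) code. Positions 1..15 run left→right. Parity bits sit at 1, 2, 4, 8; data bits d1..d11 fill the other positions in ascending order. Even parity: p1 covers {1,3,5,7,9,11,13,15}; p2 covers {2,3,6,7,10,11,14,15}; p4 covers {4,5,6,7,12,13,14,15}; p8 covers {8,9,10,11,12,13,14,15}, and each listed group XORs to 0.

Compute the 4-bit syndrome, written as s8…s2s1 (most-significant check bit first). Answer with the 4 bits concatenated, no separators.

0001

s1 (pos 1,3,5,7,9,11,13,15): 0⊕1⊕0⊕0⊕1⊕0⊕1⊕0 = 1
s2 (pos 2,3,6,7,10,11,14,15): 0⊕1⊕1⊕0⊕1⊕0⊕1⊕0 = 0
s4 (pos 4,5,6,7,12,13,14,15): 1⊕0⊕1⊕0⊕0⊕1⊕1⊕0 = 0
s8 (pos 8,9,10,11,12,13,14,15): 0⊕1⊕1⊕0⊕0⊕1⊕1⊕0 = 0
Syndrome s8…s1 = 0001 → error at position 1.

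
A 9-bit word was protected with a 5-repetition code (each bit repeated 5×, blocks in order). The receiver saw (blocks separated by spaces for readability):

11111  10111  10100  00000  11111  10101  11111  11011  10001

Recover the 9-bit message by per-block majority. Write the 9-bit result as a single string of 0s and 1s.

Block 1 (11111): 5 ones → 1
Block 2 (10111): 4 ones → 1
Block 3 (10100): 2 ones → 0
Block 4 (00000): 0 ones → 0
Block 5 (11111): 5 ones → 1
Block 6 (10101): 3 ones → 1
Block 7 (11111): 5 ones → 1
Block 8 (11011): 4 ones → 1
Block 9 (10001): 2 ones → 0

110011110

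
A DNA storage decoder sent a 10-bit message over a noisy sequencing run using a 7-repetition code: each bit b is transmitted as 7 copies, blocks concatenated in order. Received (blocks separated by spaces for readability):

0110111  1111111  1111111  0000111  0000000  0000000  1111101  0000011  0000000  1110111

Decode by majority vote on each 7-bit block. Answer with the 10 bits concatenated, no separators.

1110001001

Block 1 (0110111): 5 ones → 1
Block 2 (1111111): 7 ones → 1
Block 3 (1111111): 7 ones → 1
Block 4 (0000111): 3 ones → 0
Block 5 (0000000): 0 ones → 0
Block 6 (0000000): 0 ones → 0
Block 7 (1111101): 6 ones → 1
Block 8 (0000011): 2 ones → 0
Block 9 (0000000): 0 ones → 0
Block 10 (1110111): 6 ones → 1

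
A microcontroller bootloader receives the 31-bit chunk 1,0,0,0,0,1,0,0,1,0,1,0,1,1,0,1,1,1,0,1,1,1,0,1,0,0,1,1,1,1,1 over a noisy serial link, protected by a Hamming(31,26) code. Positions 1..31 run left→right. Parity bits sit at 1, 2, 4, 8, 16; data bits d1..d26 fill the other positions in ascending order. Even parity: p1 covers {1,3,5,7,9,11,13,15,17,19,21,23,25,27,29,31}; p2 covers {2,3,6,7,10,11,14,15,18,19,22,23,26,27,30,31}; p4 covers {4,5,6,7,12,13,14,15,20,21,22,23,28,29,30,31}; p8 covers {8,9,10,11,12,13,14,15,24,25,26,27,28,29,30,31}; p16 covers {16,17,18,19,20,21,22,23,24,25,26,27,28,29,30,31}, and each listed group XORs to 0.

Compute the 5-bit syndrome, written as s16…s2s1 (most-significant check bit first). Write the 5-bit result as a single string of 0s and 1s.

00001

s1 (pos 1,3,5,7,9,11,13,15,17,19,21,23,25,27,29,31): 1⊕0⊕0⊕0⊕1⊕1⊕1⊕0⊕1⊕0⊕1⊕0⊕0⊕1⊕1⊕1 = 1
s2 (pos 2,3,6,7,10,11,14,15,18,19,22,23,26,27,30,31): 0⊕0⊕1⊕0⊕0⊕1⊕1⊕0⊕1⊕0⊕1⊕0⊕0⊕1⊕1⊕1 = 0
s4 (pos 4,5,6,7,12,13,14,15,20,21,22,23,28,29,30,31): 0⊕0⊕1⊕0⊕0⊕1⊕1⊕0⊕1⊕1⊕1⊕0⊕1⊕1⊕1⊕1 = 0
s8 (pos 8,9,10,11,12,13,14,15,24,25,26,27,28,29,30,31): 0⊕1⊕0⊕1⊕0⊕1⊕1⊕0⊕1⊕0⊕0⊕1⊕1⊕1⊕1⊕1 = 0
s16 (pos 16,17,18,19,20,21,22,23,24,25,26,27,28,29,30,31): 1⊕1⊕1⊕0⊕1⊕1⊕1⊕0⊕1⊕0⊕0⊕1⊕1⊕1⊕1⊕1 = 0
Syndrome s16…s1 = 00001 → error at position 1.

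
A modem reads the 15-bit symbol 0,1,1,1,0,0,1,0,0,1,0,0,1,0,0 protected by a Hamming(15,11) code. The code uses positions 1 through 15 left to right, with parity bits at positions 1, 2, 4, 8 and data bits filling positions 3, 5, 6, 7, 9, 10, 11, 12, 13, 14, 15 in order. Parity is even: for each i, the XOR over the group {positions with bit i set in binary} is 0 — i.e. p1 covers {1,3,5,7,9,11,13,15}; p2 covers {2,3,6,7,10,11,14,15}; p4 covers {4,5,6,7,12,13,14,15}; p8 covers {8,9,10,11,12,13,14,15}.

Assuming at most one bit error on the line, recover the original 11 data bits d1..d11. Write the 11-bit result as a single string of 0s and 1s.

s1 (pos 1,3,5,7,9,11,13,15): 0⊕1⊕0⊕1⊕0⊕0⊕1⊕0 = 1
s2 (pos 2,3,6,7,10,11,14,15): 1⊕1⊕0⊕1⊕1⊕0⊕0⊕0 = 0
s4 (pos 4,5,6,7,12,13,14,15): 1⊕0⊕0⊕1⊕0⊕1⊕0⊕0 = 1
s8 (pos 8,9,10,11,12,13,14,15): 0⊕0⊕1⊕0⊕0⊕1⊕0⊕0 = 0
Syndrome s8…s1 = 0101 → error at position 5.
Flip position 5: 011100100100100 → 011110100100100
Read data bits from positions 3,5,6,7,9,10,11,12,13,14,15: 11010100100

11010100100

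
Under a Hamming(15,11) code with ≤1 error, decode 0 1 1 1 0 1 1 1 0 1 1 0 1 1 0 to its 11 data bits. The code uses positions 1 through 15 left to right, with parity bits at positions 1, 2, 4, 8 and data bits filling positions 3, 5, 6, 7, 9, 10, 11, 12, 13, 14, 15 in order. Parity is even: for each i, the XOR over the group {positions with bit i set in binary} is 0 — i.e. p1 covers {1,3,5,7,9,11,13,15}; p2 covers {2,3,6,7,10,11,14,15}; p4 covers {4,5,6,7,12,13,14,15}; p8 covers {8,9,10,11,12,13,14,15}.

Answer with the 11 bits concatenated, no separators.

10110110100

s1 (pos 1,3,5,7,9,11,13,15): 0⊕1⊕0⊕1⊕0⊕1⊕1⊕0 = 0
s2 (pos 2,3,6,7,10,11,14,15): 1⊕1⊕1⊕1⊕1⊕1⊕1⊕0 = 1
s4 (pos 4,5,6,7,12,13,14,15): 1⊕0⊕1⊕1⊕0⊕1⊕1⊕0 = 1
s8 (pos 8,9,10,11,12,13,14,15): 1⊕0⊕1⊕1⊕0⊕1⊕1⊕0 = 1
Syndrome s8…s1 = 1110 → error at position 14.
Flip position 14: 011101110110110 → 011101110110100
Read data bits from positions 3,5,6,7,9,10,11,12,13,14,15: 10110110100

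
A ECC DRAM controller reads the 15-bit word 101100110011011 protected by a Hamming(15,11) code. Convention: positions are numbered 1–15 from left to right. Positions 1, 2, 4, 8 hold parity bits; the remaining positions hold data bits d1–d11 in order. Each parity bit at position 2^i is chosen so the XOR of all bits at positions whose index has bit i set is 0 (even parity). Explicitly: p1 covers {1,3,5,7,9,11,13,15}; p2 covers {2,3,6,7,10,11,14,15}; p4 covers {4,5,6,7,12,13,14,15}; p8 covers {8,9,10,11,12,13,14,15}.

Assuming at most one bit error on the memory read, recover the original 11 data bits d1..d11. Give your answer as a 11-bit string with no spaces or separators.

s1 (pos 1,3,5,7,9,11,13,15): 1⊕1⊕0⊕1⊕0⊕1⊕0⊕1 = 1
s2 (pos 2,3,6,7,10,11,14,15): 0⊕1⊕0⊕1⊕0⊕1⊕1⊕1 = 1
s4 (pos 4,5,6,7,12,13,14,15): 1⊕0⊕0⊕1⊕1⊕0⊕1⊕1 = 1
s8 (pos 8,9,10,11,12,13,14,15): 1⊕0⊕0⊕1⊕1⊕0⊕1⊕1 = 1
Syndrome s8…s1 = 1111 → error at position 15.
Flip position 15: 101100110011011 → 101100110011010
Read data bits from positions 3,5,6,7,9,10,11,12,13,14,15: 10010011010

10010011010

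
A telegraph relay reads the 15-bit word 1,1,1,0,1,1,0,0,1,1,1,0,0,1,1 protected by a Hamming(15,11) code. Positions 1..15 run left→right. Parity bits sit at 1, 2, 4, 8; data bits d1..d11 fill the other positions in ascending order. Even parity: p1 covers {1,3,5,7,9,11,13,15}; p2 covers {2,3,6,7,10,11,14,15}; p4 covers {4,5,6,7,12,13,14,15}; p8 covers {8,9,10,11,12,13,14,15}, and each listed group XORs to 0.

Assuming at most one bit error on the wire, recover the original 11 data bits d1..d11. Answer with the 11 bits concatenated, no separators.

s1 (pos 1,3,5,7,9,11,13,15): 1⊕1⊕1⊕0⊕1⊕1⊕0⊕1 = 0
s2 (pos 2,3,6,7,10,11,14,15): 1⊕1⊕1⊕0⊕1⊕1⊕1⊕1 = 1
s4 (pos 4,5,6,7,12,13,14,15): 0⊕1⊕1⊕0⊕0⊕0⊕1⊕1 = 0
s8 (pos 8,9,10,11,12,13,14,15): 0⊕1⊕1⊕1⊕0⊕0⊕1⊕1 = 1
Syndrome s8…s1 = 1010 → error at position 10.
Flip position 10: 111011001110011 → 111011001010011
Read data bits from positions 3,5,6,7,9,10,11,12,13,14,15: 11101010011

11101010011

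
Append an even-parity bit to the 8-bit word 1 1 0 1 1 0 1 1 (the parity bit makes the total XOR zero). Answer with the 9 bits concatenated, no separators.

XOR of the 8 data bits: 1⊕1⊕0⊕1⊕1⊕0⊕1⊕1 = 0
Parity bit = 0 (so all 9 bits XOR to 0).

110110110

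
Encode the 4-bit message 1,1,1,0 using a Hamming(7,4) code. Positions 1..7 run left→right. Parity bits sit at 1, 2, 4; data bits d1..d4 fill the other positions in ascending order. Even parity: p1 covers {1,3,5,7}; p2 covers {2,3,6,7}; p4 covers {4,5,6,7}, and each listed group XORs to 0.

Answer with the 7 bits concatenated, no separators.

0010110

Place data at non-parity positions: p1 p2 1 p4 1 1 0
p1 (pos 1,3,5,7): XOR of data positions = 1⊕1⊕0 = 0
p2 (pos 2,3,6,7): XOR of data positions = 1⊕1⊕0 = 0
p4 (pos 4,5,6,7): XOR of data positions = 1⊕1⊕0 = 0
Codeword: 0010110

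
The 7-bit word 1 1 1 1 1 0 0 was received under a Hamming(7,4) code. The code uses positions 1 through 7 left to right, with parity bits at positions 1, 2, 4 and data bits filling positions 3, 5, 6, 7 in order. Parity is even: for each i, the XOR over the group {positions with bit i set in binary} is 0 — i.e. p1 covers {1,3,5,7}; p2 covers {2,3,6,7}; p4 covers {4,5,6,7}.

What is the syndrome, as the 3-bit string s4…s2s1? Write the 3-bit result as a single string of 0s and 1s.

s1 (pos 1,3,5,7): 1⊕1⊕1⊕0 = 1
s2 (pos 2,3,6,7): 1⊕1⊕0⊕0 = 0
s4 (pos 4,5,6,7): 1⊕1⊕0⊕0 = 0
Syndrome s4…s1 = 001 → error at position 1.

001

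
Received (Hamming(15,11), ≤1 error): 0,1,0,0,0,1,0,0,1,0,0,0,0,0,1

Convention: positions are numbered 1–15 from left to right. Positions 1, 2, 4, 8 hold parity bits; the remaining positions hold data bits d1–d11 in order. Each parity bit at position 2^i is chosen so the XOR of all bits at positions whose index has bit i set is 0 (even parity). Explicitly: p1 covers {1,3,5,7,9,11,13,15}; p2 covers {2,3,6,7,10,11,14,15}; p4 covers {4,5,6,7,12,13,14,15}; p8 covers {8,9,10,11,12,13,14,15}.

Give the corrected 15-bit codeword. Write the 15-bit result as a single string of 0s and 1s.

000001001000001

s1 (pos 1,3,5,7,9,11,13,15): 0⊕0⊕0⊕0⊕1⊕0⊕0⊕1 = 0
s2 (pos 2,3,6,7,10,11,14,15): 1⊕0⊕1⊕0⊕0⊕0⊕0⊕1 = 1
s4 (pos 4,5,6,7,12,13,14,15): 0⊕0⊕1⊕0⊕0⊕0⊕0⊕1 = 0
s8 (pos 8,9,10,11,12,13,14,15): 0⊕1⊕0⊕0⊕0⊕0⊕0⊕1 = 0
Syndrome s8…s1 = 0010 → error at position 2.
Flip position 2: 010001001000001 → 000001001000001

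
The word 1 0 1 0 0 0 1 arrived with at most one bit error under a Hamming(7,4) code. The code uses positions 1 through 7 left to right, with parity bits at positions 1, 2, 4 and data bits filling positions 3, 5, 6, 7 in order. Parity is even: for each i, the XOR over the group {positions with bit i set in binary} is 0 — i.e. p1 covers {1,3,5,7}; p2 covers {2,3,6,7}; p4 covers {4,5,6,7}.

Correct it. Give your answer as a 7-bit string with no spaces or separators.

s1 (pos 1,3,5,7): 1⊕1⊕0⊕1 = 1
s2 (pos 2,3,6,7): 0⊕1⊕0⊕1 = 0
s4 (pos 4,5,6,7): 0⊕0⊕0⊕1 = 1
Syndrome s4…s1 = 101 → error at position 5.
Flip position 5: 1010001 → 1010101

1010101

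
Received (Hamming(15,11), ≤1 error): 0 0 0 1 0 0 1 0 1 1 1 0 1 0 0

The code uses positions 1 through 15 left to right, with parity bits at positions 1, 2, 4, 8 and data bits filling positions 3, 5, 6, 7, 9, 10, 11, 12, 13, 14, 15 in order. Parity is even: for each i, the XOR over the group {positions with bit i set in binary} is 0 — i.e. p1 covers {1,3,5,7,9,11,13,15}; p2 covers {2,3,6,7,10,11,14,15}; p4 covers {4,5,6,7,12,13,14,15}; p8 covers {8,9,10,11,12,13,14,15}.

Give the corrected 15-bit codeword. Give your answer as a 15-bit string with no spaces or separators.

s1 (pos 1,3,5,7,9,11,13,15): 0⊕0⊕0⊕1⊕1⊕1⊕1⊕0 = 0
s2 (pos 2,3,6,7,10,11,14,15): 0⊕0⊕0⊕1⊕1⊕1⊕0⊕0 = 1
s4 (pos 4,5,6,7,12,13,14,15): 1⊕0⊕0⊕1⊕0⊕1⊕0⊕0 = 1
s8 (pos 8,9,10,11,12,13,14,15): 0⊕1⊕1⊕1⊕0⊕1⊕0⊕0 = 0
Syndrome s8…s1 = 0110 → error at position 6.
Flip position 6: 000100101110100 → 000101101110100

000101101110100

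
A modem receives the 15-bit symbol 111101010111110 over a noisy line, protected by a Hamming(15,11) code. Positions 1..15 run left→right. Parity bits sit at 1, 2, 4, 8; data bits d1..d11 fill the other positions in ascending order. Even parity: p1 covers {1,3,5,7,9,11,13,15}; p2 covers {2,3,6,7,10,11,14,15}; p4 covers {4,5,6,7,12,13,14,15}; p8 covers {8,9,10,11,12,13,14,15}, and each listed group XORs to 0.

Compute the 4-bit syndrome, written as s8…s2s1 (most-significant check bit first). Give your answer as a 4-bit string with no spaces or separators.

0100

s1 (pos 1,3,5,7,9,11,13,15): 1⊕1⊕0⊕0⊕0⊕1⊕1⊕0 = 0
s2 (pos 2,3,6,7,10,11,14,15): 1⊕1⊕1⊕0⊕1⊕1⊕1⊕0 = 0
s4 (pos 4,5,6,7,12,13,14,15): 1⊕0⊕1⊕0⊕1⊕1⊕1⊕0 = 1
s8 (pos 8,9,10,11,12,13,14,15): 1⊕0⊕1⊕1⊕1⊕1⊕1⊕0 = 0
Syndrome s8…s1 = 0100 → error at position 4.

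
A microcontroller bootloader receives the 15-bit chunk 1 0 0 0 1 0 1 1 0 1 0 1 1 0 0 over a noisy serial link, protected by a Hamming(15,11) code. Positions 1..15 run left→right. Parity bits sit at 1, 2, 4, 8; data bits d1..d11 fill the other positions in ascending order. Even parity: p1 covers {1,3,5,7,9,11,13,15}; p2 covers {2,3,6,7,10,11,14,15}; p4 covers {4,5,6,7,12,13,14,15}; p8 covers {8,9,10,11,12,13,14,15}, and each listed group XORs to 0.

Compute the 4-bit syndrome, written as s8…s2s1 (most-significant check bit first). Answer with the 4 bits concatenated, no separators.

0000

s1 (pos 1,3,5,7,9,11,13,15): 1⊕0⊕1⊕1⊕0⊕0⊕1⊕0 = 0
s2 (pos 2,3,6,7,10,11,14,15): 0⊕0⊕0⊕1⊕1⊕0⊕0⊕0 = 0
s4 (pos 4,5,6,7,12,13,14,15): 0⊕1⊕0⊕1⊕1⊕1⊕0⊕0 = 0
s8 (pos 8,9,10,11,12,13,14,15): 1⊕0⊕1⊕0⊕1⊕1⊕0⊕0 = 0
Syndrome s8…s1 = 0000 → no error.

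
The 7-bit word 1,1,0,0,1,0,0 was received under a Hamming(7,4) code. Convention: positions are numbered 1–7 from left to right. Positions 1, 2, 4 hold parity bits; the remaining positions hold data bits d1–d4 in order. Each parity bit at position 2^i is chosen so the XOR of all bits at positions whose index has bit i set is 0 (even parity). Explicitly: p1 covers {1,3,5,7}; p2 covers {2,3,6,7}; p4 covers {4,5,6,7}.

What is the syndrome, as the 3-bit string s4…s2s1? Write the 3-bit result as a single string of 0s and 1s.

110

s1 (pos 1,3,5,7): 1⊕0⊕1⊕0 = 0
s2 (pos 2,3,6,7): 1⊕0⊕0⊕0 = 1
s4 (pos 4,5,6,7): 0⊕1⊕0⊕0 = 1
Syndrome s4…s1 = 110 → error at position 6.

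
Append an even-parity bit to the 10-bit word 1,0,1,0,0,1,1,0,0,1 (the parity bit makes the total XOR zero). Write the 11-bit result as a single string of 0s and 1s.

10100110011

XOR of the 10 data bits: 1⊕0⊕1⊕0⊕0⊕1⊕1⊕0⊕0⊕1 = 1
Parity bit = 1 (so all 11 bits XOR to 0).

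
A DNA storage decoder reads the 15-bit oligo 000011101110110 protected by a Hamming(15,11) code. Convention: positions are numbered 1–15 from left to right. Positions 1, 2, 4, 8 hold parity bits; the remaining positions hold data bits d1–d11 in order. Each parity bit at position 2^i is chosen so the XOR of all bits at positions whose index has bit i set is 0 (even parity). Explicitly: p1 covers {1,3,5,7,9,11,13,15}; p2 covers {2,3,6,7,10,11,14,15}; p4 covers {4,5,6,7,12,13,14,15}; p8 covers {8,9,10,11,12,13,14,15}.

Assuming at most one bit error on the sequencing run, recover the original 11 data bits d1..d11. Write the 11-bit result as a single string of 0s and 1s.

s1 (pos 1,3,5,7,9,11,13,15): 0⊕0⊕1⊕1⊕1⊕1⊕1⊕0 = 1
s2 (pos 2,3,6,7,10,11,14,15): 0⊕0⊕1⊕1⊕1⊕1⊕1⊕0 = 1
s4 (pos 4,5,6,7,12,13,14,15): 0⊕1⊕1⊕1⊕0⊕1⊕1⊕0 = 1
s8 (pos 8,9,10,11,12,13,14,15): 0⊕1⊕1⊕1⊕0⊕1⊕1⊕0 = 1
Syndrome s8…s1 = 1111 → error at position 15.
Flip position 15: 000011101110110 → 000011101110111
Read data bits from positions 3,5,6,7,9,10,11,12,13,14,15: 01111110111

01111110111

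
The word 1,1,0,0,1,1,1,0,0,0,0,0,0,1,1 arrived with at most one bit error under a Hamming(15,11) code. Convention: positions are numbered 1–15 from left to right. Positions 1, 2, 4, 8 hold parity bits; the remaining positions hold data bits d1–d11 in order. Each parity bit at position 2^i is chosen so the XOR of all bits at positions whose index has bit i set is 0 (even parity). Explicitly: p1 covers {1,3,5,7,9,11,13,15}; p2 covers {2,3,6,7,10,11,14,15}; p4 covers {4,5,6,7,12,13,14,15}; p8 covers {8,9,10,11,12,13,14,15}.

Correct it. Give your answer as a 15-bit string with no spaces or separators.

110010100000011

s1 (pos 1,3,5,7,9,11,13,15): 1⊕0⊕1⊕1⊕0⊕0⊕0⊕1 = 0
s2 (pos 2,3,6,7,10,11,14,15): 1⊕0⊕1⊕1⊕0⊕0⊕1⊕1 = 1
s4 (pos 4,5,6,7,12,13,14,15): 0⊕1⊕1⊕1⊕0⊕0⊕1⊕1 = 1
s8 (pos 8,9,10,11,12,13,14,15): 0⊕0⊕0⊕0⊕0⊕0⊕1⊕1 = 0
Syndrome s8…s1 = 0110 → error at position 6.
Flip position 6: 110011100000011 → 110010100000011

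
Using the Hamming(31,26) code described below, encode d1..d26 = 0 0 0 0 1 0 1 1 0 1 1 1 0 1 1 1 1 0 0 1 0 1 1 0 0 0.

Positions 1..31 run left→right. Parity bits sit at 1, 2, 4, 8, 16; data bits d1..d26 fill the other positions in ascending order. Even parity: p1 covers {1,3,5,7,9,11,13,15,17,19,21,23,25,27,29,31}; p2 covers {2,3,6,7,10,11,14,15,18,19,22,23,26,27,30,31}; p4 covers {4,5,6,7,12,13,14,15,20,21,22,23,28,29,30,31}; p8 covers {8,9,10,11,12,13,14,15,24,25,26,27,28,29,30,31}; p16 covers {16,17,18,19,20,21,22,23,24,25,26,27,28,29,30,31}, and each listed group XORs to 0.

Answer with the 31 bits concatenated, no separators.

0001000010110110101111001011000

Place data at non-parity positions: p1 p2 0 p4 0 0 0 p8 1 0 1 1 0 1 1 p16 1 0 1 1 1 1 0 0 1 0 1 1 0 0 0
p1 (pos 1,3,5,7,9,11,13,15,17,19,21,23,25,27,29,31): XOR of data positions = 0⊕0⊕0⊕1⊕1⊕0⊕1⊕1⊕1⊕1⊕0⊕1⊕1⊕0⊕0 = 0
p2 (pos 2,3,6,7,10,11,14,15,18,19,22,23,26,27,30,31): XOR of data positions = 0⊕0⊕0⊕0⊕1⊕1⊕1⊕0⊕1⊕1⊕0⊕0⊕1⊕0⊕0 = 0
p4 (pos 4,5,6,7,12,13,14,15,20,21,22,23,28,29,30,31): XOR of data positions = 0⊕0⊕0⊕1⊕0⊕1⊕1⊕1⊕1⊕1⊕0⊕1⊕0⊕0⊕0 = 1
p8 (pos 8,9,10,11,12,13,14,15,24,25,26,27,28,29,30,31): XOR of data positions = 1⊕0⊕1⊕1⊕0⊕1⊕1⊕0⊕1⊕0⊕1⊕1⊕0⊕0⊕0 = 0
p16 (pos 16,17,18,19,20,21,22,23,24,25,26,27,28,29,30,31): XOR of data positions = 1⊕0⊕1⊕1⊕1⊕1⊕0⊕0⊕1⊕0⊕1⊕1⊕0⊕0⊕0 = 0
Codeword: 0001000010110110101111001011000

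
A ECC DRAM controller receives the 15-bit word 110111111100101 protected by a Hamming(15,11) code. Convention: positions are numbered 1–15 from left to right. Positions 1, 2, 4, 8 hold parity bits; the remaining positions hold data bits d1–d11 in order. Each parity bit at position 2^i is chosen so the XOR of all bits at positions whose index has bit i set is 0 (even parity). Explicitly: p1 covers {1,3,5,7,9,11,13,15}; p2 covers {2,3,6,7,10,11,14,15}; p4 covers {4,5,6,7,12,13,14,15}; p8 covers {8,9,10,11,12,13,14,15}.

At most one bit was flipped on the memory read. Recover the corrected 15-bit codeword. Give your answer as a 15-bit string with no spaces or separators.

s1 (pos 1,3,5,7,9,11,13,15): 1⊕0⊕1⊕1⊕1⊕0⊕1⊕1 = 0
s2 (pos 2,3,6,7,10,11,14,15): 1⊕0⊕1⊕1⊕1⊕0⊕0⊕1 = 1
s4 (pos 4,5,6,7,12,13,14,15): 1⊕1⊕1⊕1⊕0⊕1⊕0⊕1 = 0
s8 (pos 8,9,10,11,12,13,14,15): 1⊕1⊕1⊕0⊕0⊕1⊕0⊕1 = 1
Syndrome s8…s1 = 1010 → error at position 10.
Flip position 10: 110111111100101 → 110111111000101

110111111000101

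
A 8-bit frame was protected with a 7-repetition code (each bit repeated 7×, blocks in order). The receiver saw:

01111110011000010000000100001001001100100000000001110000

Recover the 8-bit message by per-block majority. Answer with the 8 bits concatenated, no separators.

Block 1 (0111111): 6 ones → 1
Block 2 (0011000): 2 ones → 0
Block 3 (0100000): 1 one → 0
Block 4 (0010000): 1 one → 0
Block 5 (1001001): 3 ones → 0
Block 6 (1001000): 2 ones → 0
Block 7 (0000000): 0 ones → 0
Block 8 (1110000): 3 ones → 0

10000000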